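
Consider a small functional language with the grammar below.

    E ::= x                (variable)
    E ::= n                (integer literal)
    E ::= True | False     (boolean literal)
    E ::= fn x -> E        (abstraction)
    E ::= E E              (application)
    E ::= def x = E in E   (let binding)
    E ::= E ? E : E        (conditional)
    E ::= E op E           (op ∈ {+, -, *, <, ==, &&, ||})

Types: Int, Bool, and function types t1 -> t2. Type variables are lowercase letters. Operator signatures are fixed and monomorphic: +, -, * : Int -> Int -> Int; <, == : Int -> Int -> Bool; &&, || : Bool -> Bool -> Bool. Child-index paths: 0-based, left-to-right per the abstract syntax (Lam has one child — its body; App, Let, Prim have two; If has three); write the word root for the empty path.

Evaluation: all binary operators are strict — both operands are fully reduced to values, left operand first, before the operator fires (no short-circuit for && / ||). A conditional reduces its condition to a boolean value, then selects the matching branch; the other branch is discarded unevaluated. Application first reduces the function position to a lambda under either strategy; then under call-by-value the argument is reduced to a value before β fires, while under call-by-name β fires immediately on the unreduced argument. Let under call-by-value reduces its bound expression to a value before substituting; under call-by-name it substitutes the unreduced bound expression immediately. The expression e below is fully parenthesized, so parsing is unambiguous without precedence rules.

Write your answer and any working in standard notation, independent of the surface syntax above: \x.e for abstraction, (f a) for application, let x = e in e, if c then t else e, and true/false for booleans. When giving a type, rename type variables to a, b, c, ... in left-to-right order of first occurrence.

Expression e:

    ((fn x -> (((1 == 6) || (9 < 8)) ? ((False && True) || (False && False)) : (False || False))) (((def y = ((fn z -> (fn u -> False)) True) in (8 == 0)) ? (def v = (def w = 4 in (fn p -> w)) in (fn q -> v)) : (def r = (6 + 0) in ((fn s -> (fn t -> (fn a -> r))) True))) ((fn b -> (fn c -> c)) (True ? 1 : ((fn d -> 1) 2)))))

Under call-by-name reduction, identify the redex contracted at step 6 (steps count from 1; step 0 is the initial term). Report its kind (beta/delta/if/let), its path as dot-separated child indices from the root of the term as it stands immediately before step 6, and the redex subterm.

Working:
step 0: ((\x.(if ((1 == 6) || (9 < 8)) then ((false && true) || (false && false)) else (false || false))) ((if (let y = ((\z.(\u.false)) true) in (8 == 0)) then (let v = (let w = 4 in (\p.w)) in (\q.v)) else (let r = (6 + 0) in ((\s.(\t.(\a.r))) true))) ((\b.(\c.c)) (if true then 1 else ((\d.1) 2)))))
step 1: [beta@root] (if ((1 == 6) || (9 < 8)) then ((false && true) || (false && false)) else (false || false))
step 2: [delta@0.0] (if (false || (9 < 8)) then ((false && true) || (false && false)) else (false || false))
step 3: [delta@0.1] (if (false || false) then ((false && true) || (false && false)) else (false || false))
step 4: [delta@0] (if false then ((false && true) || (false && false)) else (false || false))
step 5: [if@root] (false || false)
step 6: [delta@root] false

Answer: delta at root : (false || false)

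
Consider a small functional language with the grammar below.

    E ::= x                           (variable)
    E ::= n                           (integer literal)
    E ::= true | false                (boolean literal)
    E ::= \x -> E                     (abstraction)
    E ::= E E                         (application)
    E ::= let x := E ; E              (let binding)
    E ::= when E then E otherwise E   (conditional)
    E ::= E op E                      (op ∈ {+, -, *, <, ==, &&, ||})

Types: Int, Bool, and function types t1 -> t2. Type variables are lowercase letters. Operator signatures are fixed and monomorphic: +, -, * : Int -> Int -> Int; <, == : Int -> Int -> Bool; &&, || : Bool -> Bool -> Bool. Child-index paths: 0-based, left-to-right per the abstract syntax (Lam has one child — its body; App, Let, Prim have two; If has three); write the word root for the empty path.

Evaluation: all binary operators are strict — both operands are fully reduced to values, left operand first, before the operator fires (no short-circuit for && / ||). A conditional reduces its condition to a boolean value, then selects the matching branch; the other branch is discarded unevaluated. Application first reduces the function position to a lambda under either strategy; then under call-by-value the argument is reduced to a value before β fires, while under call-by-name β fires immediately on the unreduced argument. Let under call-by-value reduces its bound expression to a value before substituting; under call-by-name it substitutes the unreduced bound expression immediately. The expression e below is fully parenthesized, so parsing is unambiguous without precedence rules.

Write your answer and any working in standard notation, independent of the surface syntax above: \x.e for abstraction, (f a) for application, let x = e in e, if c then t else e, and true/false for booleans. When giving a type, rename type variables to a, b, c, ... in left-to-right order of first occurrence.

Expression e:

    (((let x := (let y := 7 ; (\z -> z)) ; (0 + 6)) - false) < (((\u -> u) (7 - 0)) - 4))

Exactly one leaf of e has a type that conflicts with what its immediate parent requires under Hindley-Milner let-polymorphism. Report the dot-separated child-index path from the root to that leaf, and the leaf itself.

Answer: 0.1 : false

Working:
let y : Int
z : a
\z._ : a -> a
let x : forall. a -> a
  unify Int ~ Int
  unify Int ~ Int
  unify Int ~ Int
  unify Bool ~ Int
  FAIL: mismatch Bool ~ Int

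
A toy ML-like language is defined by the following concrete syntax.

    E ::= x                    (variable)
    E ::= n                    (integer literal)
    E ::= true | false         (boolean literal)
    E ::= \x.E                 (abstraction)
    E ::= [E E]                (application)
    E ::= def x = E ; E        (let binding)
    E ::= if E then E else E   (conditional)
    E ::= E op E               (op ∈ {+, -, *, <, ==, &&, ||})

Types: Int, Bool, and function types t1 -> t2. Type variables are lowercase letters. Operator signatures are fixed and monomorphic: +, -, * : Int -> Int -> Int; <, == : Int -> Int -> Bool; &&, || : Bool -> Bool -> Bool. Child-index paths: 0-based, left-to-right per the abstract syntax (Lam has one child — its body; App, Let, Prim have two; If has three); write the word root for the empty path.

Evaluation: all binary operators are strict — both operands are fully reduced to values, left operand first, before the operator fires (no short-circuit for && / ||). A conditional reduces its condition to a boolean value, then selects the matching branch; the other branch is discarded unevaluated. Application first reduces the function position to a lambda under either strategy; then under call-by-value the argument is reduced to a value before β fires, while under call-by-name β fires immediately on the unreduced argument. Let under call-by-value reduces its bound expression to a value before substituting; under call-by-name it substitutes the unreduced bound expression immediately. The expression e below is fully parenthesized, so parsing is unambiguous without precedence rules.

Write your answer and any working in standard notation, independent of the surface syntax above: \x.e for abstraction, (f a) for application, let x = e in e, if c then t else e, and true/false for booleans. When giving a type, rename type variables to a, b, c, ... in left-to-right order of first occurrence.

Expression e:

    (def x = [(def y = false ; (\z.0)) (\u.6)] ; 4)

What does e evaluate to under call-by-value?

Trace:
step 0: (let x = ((let y = false in (\z.0)) (\u.6)) in 4)
step 1: [let@0.0] (let x = ((\z.0) (\u.6)) in 4)
step 2: [beta@0] (let x = 0 in 4)
step 3: [let@root] 4

Answer: 4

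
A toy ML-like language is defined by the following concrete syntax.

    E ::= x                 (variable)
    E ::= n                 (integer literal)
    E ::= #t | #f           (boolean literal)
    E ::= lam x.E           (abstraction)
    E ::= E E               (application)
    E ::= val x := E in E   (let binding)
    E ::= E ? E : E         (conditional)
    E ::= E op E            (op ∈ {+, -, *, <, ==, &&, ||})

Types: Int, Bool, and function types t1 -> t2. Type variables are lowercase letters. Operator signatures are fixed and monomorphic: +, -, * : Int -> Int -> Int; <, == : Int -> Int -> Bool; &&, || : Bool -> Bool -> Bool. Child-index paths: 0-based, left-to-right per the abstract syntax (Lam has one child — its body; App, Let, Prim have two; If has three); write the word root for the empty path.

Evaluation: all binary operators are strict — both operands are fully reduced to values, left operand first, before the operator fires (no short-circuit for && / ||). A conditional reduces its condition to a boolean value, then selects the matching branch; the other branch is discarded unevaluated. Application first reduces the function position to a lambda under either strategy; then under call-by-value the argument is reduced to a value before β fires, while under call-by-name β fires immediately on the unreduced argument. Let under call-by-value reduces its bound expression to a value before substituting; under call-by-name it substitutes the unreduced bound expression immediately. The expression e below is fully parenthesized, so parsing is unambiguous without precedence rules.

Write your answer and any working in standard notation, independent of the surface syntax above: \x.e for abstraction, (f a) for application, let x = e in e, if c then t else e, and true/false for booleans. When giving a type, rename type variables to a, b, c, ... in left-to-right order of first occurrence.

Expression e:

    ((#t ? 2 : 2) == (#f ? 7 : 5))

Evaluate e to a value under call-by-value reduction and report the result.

Answer: false

Derivation:
step 0: ((if true then 2 else 2) == (if false then 7 else 5))
step 1: [if@0] (2 == (if false then 7 else 5))
step 2: [if@1] (2 == 5)
step 3: [delta@root] false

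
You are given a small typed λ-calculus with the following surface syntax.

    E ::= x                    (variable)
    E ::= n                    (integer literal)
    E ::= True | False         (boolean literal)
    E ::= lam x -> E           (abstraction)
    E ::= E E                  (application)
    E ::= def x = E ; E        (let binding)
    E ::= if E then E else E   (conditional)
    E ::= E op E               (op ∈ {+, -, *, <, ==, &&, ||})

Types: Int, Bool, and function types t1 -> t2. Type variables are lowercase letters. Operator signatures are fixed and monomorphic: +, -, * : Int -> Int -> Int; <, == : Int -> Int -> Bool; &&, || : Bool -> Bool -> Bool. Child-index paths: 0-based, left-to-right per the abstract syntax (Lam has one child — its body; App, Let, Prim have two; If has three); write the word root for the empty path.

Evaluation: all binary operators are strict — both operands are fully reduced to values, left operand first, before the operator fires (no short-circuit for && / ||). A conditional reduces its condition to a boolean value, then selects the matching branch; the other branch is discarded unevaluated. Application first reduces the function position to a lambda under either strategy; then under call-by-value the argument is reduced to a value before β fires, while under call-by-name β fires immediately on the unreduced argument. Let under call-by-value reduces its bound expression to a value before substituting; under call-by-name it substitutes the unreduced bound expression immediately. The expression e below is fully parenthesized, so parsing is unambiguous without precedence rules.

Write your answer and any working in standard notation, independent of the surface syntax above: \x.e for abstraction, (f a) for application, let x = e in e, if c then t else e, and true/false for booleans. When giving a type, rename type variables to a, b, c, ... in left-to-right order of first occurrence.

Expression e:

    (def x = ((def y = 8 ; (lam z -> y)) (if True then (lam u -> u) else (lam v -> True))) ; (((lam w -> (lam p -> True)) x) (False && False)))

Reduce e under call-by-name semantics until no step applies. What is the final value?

Answer: true

Trace:
step 0: (let x = ((let y = 8 in (\z.y)) (if true then (\u.u) else (\v.true))) in (((\w.(\p.true)) x) (false && false)))
step 1: [let@root] (((\w.(\p.true)) ((let y = 8 in (\z.y)) (if true then (\u.u) else (\v.true)))) (false && false))
step 2: [beta@0] ((\p.true) (false && false))
step 3: [beta@root] true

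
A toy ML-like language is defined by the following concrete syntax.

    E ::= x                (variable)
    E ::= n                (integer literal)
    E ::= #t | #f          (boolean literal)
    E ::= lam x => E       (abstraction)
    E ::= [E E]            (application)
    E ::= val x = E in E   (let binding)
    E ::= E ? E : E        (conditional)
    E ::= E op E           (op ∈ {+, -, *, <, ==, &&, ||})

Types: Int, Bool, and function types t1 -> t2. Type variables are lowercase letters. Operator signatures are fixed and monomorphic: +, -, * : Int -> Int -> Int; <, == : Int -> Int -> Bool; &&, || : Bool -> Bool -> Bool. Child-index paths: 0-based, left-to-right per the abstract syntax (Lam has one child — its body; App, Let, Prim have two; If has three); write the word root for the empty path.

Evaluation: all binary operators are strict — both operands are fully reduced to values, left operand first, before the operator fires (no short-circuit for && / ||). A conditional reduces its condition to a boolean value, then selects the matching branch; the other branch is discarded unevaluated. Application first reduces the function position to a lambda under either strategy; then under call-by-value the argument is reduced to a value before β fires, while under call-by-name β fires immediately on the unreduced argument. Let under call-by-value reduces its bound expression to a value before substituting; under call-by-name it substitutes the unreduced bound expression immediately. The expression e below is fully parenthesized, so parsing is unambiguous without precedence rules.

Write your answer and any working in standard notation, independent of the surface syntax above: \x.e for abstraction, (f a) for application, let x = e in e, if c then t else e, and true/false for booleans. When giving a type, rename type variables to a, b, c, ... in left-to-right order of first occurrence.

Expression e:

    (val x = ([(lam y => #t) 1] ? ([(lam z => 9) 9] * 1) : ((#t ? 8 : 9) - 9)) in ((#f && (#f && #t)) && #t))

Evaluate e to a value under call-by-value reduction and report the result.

Answer: false

Working:
step 0: (let x = (if ((\y.true) 1) then (((\z.9) 9) * 1) else ((if true then 8 else 9) - 9)) in ((false && (false && true)) && true))
step 1: [beta@0.0] (let x = (if true then (((\z.9) 9) * 1) else ((if true then 8 else 9) - 9)) in ((false && (false && true)) && true))
step 2: [if@0] (let x = (((\z.9) 9) * 1) in ((false && (false && true)) && true))
step 3: [beta@0.0] (let x = (9 * 1) in ((false && (false && true)) && true))
step 4: [delta@0] (let x = 9 in ((false && (false && true)) && true))
step 5: [let@root] ((false && (false && true)) && true)
step 6: [delta@0.1] ((false && false) && true)
step 7: [delta@0] (false && true)
step 8: [delta@root] false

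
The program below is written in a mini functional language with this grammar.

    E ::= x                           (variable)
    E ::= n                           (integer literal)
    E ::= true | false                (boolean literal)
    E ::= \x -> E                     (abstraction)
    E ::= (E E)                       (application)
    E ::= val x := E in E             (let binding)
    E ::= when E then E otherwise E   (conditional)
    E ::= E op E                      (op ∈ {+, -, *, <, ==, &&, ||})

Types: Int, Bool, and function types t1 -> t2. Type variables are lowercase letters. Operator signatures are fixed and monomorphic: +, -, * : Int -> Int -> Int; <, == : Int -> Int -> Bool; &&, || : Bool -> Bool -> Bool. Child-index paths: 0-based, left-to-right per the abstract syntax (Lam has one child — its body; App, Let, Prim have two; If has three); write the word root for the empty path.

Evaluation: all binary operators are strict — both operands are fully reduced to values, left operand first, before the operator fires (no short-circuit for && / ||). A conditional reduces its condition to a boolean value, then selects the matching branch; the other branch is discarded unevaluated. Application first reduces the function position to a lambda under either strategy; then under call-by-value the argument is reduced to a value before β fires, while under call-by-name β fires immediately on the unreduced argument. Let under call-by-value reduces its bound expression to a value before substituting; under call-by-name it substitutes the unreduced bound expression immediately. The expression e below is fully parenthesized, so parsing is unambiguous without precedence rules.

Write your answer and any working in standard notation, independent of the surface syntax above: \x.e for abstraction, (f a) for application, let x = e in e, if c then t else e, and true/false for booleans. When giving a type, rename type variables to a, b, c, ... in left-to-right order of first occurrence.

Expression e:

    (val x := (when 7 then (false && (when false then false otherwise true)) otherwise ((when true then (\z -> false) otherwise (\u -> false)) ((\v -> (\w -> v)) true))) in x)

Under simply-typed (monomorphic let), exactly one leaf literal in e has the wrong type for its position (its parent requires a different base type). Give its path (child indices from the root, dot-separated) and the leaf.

Answer: 0.0 : 7

Working:
  unify Int ~ Bool
  FAIL: mismatch Int ~ Bool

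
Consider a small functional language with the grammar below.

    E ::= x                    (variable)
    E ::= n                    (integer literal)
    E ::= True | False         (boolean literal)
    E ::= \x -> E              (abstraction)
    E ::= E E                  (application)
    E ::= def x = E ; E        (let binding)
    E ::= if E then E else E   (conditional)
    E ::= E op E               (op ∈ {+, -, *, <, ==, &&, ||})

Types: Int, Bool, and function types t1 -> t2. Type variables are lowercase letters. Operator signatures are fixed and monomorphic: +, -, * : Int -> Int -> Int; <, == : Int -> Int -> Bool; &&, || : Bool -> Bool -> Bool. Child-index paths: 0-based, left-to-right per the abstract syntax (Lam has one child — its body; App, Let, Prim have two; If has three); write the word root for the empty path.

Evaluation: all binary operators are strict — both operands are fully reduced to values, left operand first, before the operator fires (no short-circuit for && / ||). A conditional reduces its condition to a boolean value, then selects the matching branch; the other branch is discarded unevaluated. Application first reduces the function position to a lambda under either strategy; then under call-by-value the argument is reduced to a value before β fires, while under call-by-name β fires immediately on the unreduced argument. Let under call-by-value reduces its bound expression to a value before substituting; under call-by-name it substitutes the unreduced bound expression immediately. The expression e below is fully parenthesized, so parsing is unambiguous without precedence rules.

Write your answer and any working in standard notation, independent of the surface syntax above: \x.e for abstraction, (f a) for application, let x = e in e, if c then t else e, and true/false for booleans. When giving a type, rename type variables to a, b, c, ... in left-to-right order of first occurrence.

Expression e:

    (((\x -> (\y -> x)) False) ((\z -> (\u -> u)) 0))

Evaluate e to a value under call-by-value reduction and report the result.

Working:
step 0: (((\x.(\y.x)) false) ((\z.(\u.u)) 0))
step 1: [beta@0] ((\y.false) ((\z.(\u.u)) 0))
step 2: [beta@1] ((\y.false) (\u.u))
step 3: [beta@root] false

Answer: false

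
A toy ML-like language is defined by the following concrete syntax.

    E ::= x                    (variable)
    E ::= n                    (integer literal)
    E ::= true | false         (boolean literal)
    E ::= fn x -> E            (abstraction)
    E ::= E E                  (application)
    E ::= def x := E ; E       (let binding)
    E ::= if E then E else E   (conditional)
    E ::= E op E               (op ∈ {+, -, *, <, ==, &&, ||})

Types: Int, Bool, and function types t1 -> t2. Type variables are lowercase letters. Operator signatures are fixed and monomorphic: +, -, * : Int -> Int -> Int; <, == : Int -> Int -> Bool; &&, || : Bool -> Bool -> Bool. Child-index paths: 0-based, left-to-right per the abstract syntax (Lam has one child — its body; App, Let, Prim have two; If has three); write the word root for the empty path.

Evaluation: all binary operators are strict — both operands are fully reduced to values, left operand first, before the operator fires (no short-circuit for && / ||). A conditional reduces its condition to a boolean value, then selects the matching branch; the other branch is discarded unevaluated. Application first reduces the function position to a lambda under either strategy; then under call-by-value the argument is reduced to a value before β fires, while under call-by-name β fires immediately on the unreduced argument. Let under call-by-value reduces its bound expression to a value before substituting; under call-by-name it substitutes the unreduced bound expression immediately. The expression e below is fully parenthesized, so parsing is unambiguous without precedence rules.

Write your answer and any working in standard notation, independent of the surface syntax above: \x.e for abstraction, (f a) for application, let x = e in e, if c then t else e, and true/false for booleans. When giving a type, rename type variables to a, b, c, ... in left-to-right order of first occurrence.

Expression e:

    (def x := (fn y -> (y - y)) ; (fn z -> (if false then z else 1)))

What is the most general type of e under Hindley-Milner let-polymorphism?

Answer: Int -> Int

Trace:
y : a
  unify a ~ Int
y : Int
  unify Int ~ Int
\y._ : Int -> Int
let x : Int -> Int
  unify Bool ~ Bool
z : b
  unify b ~ Int
\z._ : Int -> Int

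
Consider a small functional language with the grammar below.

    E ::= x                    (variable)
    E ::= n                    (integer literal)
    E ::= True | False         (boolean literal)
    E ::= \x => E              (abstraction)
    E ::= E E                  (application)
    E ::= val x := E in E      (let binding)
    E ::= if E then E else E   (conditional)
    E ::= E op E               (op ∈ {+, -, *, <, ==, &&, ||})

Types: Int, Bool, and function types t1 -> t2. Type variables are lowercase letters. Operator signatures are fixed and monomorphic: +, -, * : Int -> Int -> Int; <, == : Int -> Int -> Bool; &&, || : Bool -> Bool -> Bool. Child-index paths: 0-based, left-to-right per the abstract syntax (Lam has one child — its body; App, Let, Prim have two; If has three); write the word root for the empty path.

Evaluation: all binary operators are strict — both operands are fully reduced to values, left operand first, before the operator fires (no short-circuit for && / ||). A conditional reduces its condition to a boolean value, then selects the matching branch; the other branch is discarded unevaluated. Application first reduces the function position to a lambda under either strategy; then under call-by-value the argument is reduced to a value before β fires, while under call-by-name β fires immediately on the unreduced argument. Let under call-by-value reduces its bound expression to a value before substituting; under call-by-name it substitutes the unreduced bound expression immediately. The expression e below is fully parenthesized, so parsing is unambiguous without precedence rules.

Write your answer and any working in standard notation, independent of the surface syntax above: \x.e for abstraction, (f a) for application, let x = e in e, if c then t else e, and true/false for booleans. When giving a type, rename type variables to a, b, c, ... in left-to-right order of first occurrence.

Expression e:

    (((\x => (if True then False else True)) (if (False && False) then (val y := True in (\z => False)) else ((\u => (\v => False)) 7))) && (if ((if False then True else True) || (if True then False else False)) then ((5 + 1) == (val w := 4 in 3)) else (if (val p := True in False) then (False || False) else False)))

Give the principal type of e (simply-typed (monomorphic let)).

Answer: Bool

Trace:
  unify Bool ~ Bool
  unify Bool ~ Bool
\x._ : a -> Bool
  unify Bool ~ Bool
  unify Bool ~ Bool
  unify Bool ~ Bool
let y : Bool
\z._ : b -> Bool
\v._ : d -> Bool
\u._ : c -> d -> Bool
  unify c -> d -> Bool ~ Int -> e
  unify c ~ Int
  unify d -> Bool ~ e
_ _ : d -> Bool
  unify b -> Bool ~ d -> Bool
  unify b ~ d
  unify Bool ~ Bool
  unify a -> Bool ~ (d -> Bool) -> f
  unify a ~ d -> Bool
  unify Bool ~ f
_ _ : Bool
  unify Bool ~ Bool
  unify Bool ~ Bool
  unify Bool ~ Bool
  unify Bool ~ Bool
  unify Bool ~ Bool
  unify Bool ~ Bool
  unify Bool ~ Bool
  unify Bool ~ Bool
  unify Int ~ Int
  unify Int ~ Int
  unify Int ~ Int
let w : Int
  unify Int ~ Int
let p : Bool
  unify Bool ~ Bool
  unify Bool ~ Bool
  unify Bool ~ Bool
  unify Bool ~ Bool
  unify Bool ~ Bool
  unify Bool ~ Bool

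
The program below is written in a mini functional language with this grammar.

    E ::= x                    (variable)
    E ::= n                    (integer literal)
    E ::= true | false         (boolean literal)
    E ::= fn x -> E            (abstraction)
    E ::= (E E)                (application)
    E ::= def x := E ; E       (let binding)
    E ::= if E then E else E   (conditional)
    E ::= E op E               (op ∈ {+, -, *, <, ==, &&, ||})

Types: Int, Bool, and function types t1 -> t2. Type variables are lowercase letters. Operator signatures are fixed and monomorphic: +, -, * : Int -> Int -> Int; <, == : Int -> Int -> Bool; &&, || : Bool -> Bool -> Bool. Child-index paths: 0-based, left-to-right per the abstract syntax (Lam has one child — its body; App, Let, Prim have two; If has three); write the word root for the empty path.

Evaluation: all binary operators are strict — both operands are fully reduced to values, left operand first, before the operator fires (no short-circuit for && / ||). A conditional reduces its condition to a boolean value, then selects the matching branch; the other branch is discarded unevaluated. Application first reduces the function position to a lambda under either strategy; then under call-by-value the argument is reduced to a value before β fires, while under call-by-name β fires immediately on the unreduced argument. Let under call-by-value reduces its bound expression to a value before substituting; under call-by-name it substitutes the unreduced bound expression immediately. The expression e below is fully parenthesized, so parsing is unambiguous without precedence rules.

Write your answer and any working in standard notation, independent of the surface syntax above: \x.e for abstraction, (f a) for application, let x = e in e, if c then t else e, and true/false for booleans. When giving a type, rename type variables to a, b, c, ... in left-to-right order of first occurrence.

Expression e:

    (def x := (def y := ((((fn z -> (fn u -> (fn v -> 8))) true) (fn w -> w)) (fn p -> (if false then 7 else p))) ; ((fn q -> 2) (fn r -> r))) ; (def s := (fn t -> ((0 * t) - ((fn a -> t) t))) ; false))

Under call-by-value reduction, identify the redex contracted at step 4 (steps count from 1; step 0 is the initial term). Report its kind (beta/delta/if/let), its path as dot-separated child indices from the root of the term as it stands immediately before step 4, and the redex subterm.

Answer: let at 0 : (let y = 8 in ((\q.2) (\r.r)))

Trace:
step 0: (let x = (let y = ((((\z.(\u.(\v.8))) true) (\w.w)) (\p.(if false then 7 else p))) in ((\q.2) (\r.r))) in (let s = (\t.((0 * t) - ((\a.t) t))) in false))
step 1: [beta@0.0.0.0] (let x = (let y = (((\u.(\v.8)) (\w.w)) (\p.(if false then 7 else p))) in ((\q.2) (\r.r))) in (let s = (\t.((0 * t) - ((\a.t) t))) in false))
step 2: [beta@0.0.0] (let x = (let y = ((\v.8) (\p.(if false then 7 else p))) in ((\q.2) (\r.r))) in (let s = (\t.((0 * t) - ((\a.t) t))) in false))
step 3: [beta@0.0] (let x = (let y = 8 in ((\q.2) (\r.r))) in (let s = (\t.((0 * t) - ((\a.t) t))) in false))
step 4: [let@0] (let x = ((\q.2) (\r.r)) in (let s = (\t.((0 * t) - ((\a.t) t))) in false))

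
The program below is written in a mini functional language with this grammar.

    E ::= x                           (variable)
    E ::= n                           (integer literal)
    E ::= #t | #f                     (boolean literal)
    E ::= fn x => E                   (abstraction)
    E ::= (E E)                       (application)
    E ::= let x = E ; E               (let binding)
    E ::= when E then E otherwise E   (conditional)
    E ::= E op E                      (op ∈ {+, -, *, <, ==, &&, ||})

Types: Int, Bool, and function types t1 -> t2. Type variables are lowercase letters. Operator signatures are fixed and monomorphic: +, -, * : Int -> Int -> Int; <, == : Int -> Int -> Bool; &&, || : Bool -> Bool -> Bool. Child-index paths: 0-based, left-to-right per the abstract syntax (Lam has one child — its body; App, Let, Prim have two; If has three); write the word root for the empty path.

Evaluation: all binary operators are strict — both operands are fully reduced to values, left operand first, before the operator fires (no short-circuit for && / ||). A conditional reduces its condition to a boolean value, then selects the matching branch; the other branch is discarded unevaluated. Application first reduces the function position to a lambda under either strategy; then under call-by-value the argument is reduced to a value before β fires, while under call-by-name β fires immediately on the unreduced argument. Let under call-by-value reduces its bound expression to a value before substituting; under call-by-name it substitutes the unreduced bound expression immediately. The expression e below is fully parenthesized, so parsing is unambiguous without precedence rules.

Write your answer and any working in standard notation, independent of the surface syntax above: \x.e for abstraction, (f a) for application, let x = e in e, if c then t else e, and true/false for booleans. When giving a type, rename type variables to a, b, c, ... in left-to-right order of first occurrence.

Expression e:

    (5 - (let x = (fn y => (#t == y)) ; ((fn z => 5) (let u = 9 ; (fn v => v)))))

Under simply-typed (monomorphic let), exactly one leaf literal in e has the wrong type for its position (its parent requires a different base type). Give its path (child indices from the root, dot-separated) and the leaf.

Answer: 1.0.0.0 : true

Trace:
  unify Int ~ Int
  unify Bool ~ Int
  FAIL: mismatch Bool ~ Int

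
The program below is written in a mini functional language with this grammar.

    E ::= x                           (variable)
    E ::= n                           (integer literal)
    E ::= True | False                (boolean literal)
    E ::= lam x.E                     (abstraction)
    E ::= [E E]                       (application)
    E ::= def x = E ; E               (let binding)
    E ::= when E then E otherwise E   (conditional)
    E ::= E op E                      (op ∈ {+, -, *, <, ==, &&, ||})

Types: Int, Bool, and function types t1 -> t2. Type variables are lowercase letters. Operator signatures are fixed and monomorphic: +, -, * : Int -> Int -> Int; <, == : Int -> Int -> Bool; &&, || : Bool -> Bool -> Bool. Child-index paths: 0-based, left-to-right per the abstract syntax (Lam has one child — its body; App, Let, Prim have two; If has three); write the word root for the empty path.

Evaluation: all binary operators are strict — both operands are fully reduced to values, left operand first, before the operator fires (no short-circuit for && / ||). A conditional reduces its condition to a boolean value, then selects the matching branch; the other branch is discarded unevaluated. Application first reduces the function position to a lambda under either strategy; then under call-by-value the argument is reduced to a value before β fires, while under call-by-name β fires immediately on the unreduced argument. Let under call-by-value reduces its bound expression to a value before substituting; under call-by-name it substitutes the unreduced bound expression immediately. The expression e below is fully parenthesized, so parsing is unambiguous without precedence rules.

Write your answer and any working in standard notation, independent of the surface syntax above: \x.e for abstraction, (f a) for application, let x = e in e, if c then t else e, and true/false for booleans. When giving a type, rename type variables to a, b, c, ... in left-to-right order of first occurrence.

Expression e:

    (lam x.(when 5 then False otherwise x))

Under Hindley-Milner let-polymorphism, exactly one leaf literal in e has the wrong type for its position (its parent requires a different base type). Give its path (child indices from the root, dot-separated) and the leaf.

Answer: 0.0 : 5

Working:
  unify Int ~ Bool
  FAIL: mismatch Int ~ Bool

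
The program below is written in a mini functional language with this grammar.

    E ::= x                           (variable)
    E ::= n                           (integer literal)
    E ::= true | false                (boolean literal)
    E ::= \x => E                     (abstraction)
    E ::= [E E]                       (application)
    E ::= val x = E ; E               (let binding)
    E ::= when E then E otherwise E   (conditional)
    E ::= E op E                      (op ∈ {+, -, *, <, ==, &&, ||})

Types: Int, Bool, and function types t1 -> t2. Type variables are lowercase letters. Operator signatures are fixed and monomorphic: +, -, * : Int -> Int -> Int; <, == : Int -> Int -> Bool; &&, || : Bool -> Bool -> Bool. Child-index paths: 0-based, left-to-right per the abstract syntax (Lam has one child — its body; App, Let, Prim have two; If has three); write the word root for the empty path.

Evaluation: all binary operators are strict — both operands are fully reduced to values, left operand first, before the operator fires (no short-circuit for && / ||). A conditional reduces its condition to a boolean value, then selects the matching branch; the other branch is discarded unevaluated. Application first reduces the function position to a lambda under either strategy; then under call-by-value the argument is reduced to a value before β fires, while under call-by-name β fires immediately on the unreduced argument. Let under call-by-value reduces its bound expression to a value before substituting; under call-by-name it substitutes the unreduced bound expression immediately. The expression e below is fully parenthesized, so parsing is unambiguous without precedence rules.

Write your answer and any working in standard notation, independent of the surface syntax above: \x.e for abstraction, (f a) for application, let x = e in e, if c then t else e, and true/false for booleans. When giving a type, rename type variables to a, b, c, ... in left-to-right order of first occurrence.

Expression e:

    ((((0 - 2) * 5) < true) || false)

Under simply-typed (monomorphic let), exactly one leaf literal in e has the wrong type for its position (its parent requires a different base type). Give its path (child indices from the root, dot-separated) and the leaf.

Answer: 0.1 : true

Working:
  unify Int ~ Int
  unify Int ~ Int
  unify Int ~ Int
  unify Int ~ Int
  unify Int ~ Int
  unify Bool ~ Int
  FAIL: mismatch Bool ~ Int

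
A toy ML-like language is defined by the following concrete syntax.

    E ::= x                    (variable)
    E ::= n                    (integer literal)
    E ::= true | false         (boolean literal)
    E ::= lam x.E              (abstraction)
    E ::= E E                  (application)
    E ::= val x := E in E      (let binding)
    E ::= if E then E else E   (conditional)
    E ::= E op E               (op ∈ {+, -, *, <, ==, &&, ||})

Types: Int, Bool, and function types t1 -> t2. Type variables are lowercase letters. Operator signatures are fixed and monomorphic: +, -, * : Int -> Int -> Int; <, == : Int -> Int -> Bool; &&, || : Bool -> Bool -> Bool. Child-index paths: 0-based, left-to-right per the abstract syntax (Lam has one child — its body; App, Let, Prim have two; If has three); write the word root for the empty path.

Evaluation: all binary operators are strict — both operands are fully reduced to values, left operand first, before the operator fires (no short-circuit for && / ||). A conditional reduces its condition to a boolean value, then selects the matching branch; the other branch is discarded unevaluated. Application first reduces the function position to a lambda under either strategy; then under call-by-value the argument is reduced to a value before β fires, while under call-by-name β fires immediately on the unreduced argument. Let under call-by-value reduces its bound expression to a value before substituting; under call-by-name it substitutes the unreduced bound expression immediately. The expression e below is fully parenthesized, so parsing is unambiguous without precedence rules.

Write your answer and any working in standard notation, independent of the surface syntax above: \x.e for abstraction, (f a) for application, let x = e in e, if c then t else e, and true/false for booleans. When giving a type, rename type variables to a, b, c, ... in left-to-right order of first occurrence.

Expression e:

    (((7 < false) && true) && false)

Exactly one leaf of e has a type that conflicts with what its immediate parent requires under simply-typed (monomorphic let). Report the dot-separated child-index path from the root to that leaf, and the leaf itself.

Answer: 0.0.1 : false

Trace:
  unify Int ~ Int
  unify Bool ~ Int
  FAIL: mismatch Bool ~ Int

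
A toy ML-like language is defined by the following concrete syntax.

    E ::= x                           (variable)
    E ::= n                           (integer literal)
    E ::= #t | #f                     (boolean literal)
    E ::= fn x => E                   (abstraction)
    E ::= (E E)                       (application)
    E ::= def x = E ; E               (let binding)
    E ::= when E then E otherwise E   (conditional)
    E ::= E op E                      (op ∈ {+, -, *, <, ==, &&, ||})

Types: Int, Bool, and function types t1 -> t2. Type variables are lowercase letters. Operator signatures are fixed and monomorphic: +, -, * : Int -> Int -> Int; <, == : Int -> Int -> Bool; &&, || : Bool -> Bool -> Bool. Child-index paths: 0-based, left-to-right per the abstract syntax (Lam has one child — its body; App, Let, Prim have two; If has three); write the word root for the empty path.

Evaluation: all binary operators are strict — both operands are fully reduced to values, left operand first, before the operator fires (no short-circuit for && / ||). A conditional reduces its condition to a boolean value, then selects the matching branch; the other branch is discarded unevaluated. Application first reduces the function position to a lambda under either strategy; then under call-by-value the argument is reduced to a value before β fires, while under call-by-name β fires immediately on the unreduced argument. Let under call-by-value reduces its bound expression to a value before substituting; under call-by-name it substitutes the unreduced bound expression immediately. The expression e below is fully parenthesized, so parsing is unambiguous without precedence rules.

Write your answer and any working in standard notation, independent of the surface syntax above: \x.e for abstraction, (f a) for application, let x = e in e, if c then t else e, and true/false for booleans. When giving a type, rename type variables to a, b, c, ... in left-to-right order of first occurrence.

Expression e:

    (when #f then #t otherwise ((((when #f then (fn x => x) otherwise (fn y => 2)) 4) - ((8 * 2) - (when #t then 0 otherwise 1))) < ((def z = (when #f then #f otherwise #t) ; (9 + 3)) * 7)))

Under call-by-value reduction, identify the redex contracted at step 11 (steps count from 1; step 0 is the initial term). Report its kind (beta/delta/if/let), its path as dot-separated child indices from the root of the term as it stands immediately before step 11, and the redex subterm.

Answer: delta at 1 : (12 * 7)

Trace:
step 0: (if false then true else ((((if false then (\x.x) else (\y.2)) 4) - ((8 * 2) - (if true then 0 else 1))) < ((let z = (if false then false else true) in (9 + 3)) * 7)))
step 1: [if@root] ((((if false then (\x.x) else (\y.2)) 4) - ((8 * 2) - (if true then 0 else 1))) < ((let z = (if false then false else true) in (9 + 3)) * 7))
step 2: [if@0.0.0] ((((\y.2) 4) - ((8 * 2) - (if true then 0 else 1))) < ((let z = (if false then false else true) in (9 + 3)) * 7))
step 3: [beta@0.0] ((2 - ((8 * 2) - (if true then 0 else 1))) < ((let z = (if false then false else true) in (9 + 3)) * 7))
step 4: [delta@0.1.0] ((2 - (16 - (if true then 0 else 1))) < ((let z = (if false then false else true) in (9 + 3)) * 7))
step 5: [if@0.1.1] ((2 - (16 - 0)) < ((let z = (if false then false else true) in (9 + 3)) * 7))
step 6: [delta@0.1] ((2 - 16) < ((let z = (if false then false else true) in (9 + 3)) * 7))
step 7: [delta@0] (-14 < ((let z = (if false then false else true) in (9 + 3)) * 7))
step 8: [if@1.0.0] (-14 < ((let z = true in (9 + 3)) * 7))
step 9: [let@1.0] (-14 < ((9 + 3) * 7))
step 10: [delta@1.0] (-14 < (12 * 7))
step 11: [delta@1] (-14 < 84)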